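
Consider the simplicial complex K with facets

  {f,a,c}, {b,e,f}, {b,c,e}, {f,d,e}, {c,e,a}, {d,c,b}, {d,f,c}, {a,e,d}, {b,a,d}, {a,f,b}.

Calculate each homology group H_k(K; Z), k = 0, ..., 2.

We work with the vertex ordering a < b < c < d < e < f. The simplices of K, each written with vertices in increasing order, are:

  0-simplices (6): a, b, c, d, e, f
  1-simplices (15): ab, ac, ad, ae, af, bc, bd, be, bf, cd, ce, cf, de, df, ef
  2-simplices (10): abd, abf, ace, acf, ade, bcd, bce, bef, cdf, def

giving chain groups C_0 ≅ Z^6, C_1 ≅ Z^15, C_2 ≅ Z^10.

Boundary ∂_1: C_1 → C_0 sends each edge [p,q] (with p < q) to q − p.
The resulting 6×15 matrix has rank 5, and its Smith normal form has invariant factors (1,1,1,1,1).

The boundary map ∂_2: C_2 → C_1 maps a triangle to the signed sum of its edges. For instance
  ∂bce = ce − be + bc,
  ∂ace = ce − ae + ac.
The 15×10 boundary matrix has rank 10 and Smith normal form diag(1,1,1,1,1,1,1,1,1,2).

Now H_k = ker ∂_k / im ∂_{k+1}, so:

  H_0: rank C_0 − rank ∂_1 = 6 − 5 = 1, and the invariant factors of ∂_1 are all 1, so H_0 ≅ Z.
  H_1: rank ker ∂_1 − rank ∂_2 = (15 − 5) − 10 = 0, and ∂_2 has invariant factor 2 > 1, so H_1 ≅ Z_2.
  H_2: rank ker ∂_2 − rank ∂_3 = (10 − 10) − 0 = 0, and there is no ∂_3, so H_2 ≅ 0.

H_0 ≅ Z,  H_1 ≅ Z_2,  H_2 = 0.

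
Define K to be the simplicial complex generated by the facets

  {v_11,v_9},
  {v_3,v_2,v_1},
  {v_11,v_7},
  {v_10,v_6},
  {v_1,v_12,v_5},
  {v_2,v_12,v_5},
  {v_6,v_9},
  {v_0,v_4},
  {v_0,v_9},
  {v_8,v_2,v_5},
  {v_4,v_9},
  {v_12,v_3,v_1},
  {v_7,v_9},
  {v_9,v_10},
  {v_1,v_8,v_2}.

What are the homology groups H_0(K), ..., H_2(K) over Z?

We work with the vertex ordering v_0 < v_1 < v_2 < v_3 < v_4 < v_5 < v_6 < v_7 < v_8 < v_9 < v_10 < v_11 < v_12. The simplices of K, each written with vertices in increasing order, are:

  0-simplices (13): [v_0], [v_1], [v_2], [v_3], [v_4], [v_5], [v_6], [v_7], [v_8], [v_9], [v_10], [v_11], [v_12]
  1-simplices (21): (21 of them)
  2-simplices (6): [v_1,v_2,v_3], [v_1,v_2,v_8], [v_1,v_3,v_12], [v_1,v_5,v_12], [v_2,v_5,v_8], [v_2,v_5,v_12]

giving chain groups C_0 ≅ Z^13, C_1 ≅ Z^21, C_2 ≅ Z^6.

∂_1: C_1 → C_0 maps an edge to its endpoints' difference, ∂[p,q] = q − p. For instance
  ∂[v_1,v_8] = [v_8] − [v_1].
As a 13×21 matrix over Z this has rank 11, with invariant factors (1,1,1,1,1,1,1,1,1,1,1).

The boundary map ∂_2: C_2 → C_1 sends each 2-simplex [p,q,r] to [q,r] − [p,r] + [p,q]. For instance
  ∂[v_1,v_5,v_12] = [v_5,v_12] − [v_1,v_12] + [v_1,v_5],
  ∂[v_1,v_3,v_12] = [v_3,v_12] − [v_1,v_12] + [v_1,v_3].
The 21×6 boundary matrix has rank 6 and Smith normal form diag(1,1,1,1,1,1).

Computing H_k = (kernel of ∂_k) / (image of ∂_{k+1}):

  H_0: rank C_0 − rank ∂_1 = 13 − 11 = 2, and the invariant factors of ∂_1 are all 1, so H_0 = Z^2.
  H_1: rank ker ∂_1 − rank ∂_2 = (21 − 11) − 6 = 4, and the invariant factors of ∂_2 are all 1, so H_1 = Z^4.
  H_2: rank ker ∂_2 − rank ∂_3 = (6 − 6) − 0 = 0, and there is no ∂_3, so H_2 = 0.

As a check, the Euler characteristic is 13 − 21 + 6 = -2, which agrees with 2 − 4 + 0 = -2.
(K is a triangulation of the disjoint union of a wedge of 3 circles and the cylinder S^1 x I.)

H_0 ≅ Z^2,  H_1 ≅ Z^4,  H_2 = 0.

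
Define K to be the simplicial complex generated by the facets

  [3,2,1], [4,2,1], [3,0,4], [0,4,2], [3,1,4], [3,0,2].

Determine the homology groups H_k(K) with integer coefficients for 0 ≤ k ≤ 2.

Order the vertices as 0 < 1 < 2 < 3 < 4. Listing each simplex with vertices in this order, K has dimension 2 with simplices:

  0-simplices (5): [0], [1], [2], [3], [4]
  1-simplices (9): [0,2], [0,3], [0,4], [1,2], [1,3], [1,4], [2,3], [2,4], [3,4]
  2-simplices (6): [0,2,3], [0,2,4], [0,3,4], [1,2,3], [1,2,4], [1,3,4]

so the chain groups are C_0 ≅ Z^5, C_1 ≅ Z^9, C_2 ≅ Z^6.

The boundary map ∂_1: C_1 → C_0 is given by ∂[p,q] = [q] − [p]. For instance
  ∂[1,4] = [4] − [1].
As a 5×9 matrix over Z this has rank 4, with invariant factors (1,1,1,1).

Boundary ∂_2: C_2 → C_1 maps a triangle to the signed sum of its edges. For instance
  ∂[1,2,3] = [2,3] − [1,3] + [1,2],
  ∂[1,3,4] = [3,4] − [1,4] + [1,3].
As a 9×6 matrix over Z this has rank 5, with invariant factors (1,1,1,1,1).

Reading off H_k = ker ∂_k / im ∂_{k+1}:

  H_0: rank C_0 − rank ∂_1 = 5 − 4 = 1, and the invariant factors of ∂_1 are all 1, so H_0 ≅ Z.
  H_1: rank ker ∂_1 − rank ∂_2 = (9 − 4) − 5 = 0, and the invariant factors of ∂_2 are all 1, so H_1 ≅ 0.
  H_2: rank ker ∂_2 − rank ∂_3 = (6 − 5) − 0 = 1, and there is no ∂_3, so H_2 ≅ Z.

H_0 ≅ Z,  H_1 = 0,  H_2 ≅ Z.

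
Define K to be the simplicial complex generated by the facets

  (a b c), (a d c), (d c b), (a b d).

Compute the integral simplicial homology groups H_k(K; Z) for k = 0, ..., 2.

H_0 ≅ Z,  H_1 = 0,  H_2 ≅ Z.

We work with the vertex ordering a < b < c < d. The simplices of K, each written with vertices in increasing order, are:

  0-simplices (4): a, b, c, d
  1-simplices (6): ab, ac, ad, bc, bd, cd
  2-simplices (4): abc, abd, acd, bcd

so the chain groups are C_0 ≅ Z^4, C_1 ≅ Z^6, C_2 ≅ Z^4.

The boundary map ∂_1: C_1 → C_0 is given by ∂[p,q] = [q] − [p].
The resulting 4×6 matrix has rank 3, and its Smith normal form has invariant factors (1,1,1).

The boundary map ∂_2: C_2 → C_1 maps a triangle to the signed sum of its edges. For instance
  ∂abc = bc − ac + ab,
  ∂bcd = cd − bd + bc.
As a 6×4 matrix over Z this has rank 3, with invariant factors (1,1,1).

From H_k ≅ ker(∂_k) / im(∂_{k+1}) we obtain:

  H_0: rank C_0 − rank ∂_1 = 4 − 3 = 1, and the invariant factors of ∂_1 are all 1, so H_0 = Z.
  H_1: rank ker ∂_1 − rank ∂_2 = (6 − 3) − 3 = 0, and the invariant factors of ∂_2 are all 1, so H_1 = 0.
  H_2: rank ker ∂_2 − rank ∂_3 = (4 − 3) − 0 = 1, and there is no ∂_3, so H_2 = Z.

(K is a triangulation of the 2-sphere S^2.)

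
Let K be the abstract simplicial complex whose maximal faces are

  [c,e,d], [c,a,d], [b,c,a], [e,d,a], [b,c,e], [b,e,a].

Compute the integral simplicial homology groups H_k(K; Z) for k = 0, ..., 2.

H_0 = Z,  H_1 = 0,  H_2 = Z.

K has 5 vertices, 9 edges, 6 triangles.
rank ∂_0 = 0, rank ∂_1 = 4 ⇒ b_0 = 5 − 0 − 4 = 1; all invariant factors of ∂_1 are 1 so no torsion. So H_0 ≅ Z.
rank ∂_1 = 4, rank ∂_2 = 5 ⇒ b_1 = 9 − 4 − 5 = 0; all invariant factors of ∂_2 are 1 so no torsion. So H_1 ≅ 0.
rank ∂_2 = 5, rank ∂_3 = 0 ⇒ b_2 = 6 − 5 − 0 = 1. So H_2 ≅ Z.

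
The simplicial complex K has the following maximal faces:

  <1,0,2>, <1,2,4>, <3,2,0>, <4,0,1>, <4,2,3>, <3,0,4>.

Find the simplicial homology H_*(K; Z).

Take the total order 0 < 1 < 2 < 3 < 4 on the vertex set. Then K (dimension 2) consists of the simplices:

  0-simplices (5): [0], [1], [2], [3], [4]
  1-simplices (9): [0,1], [0,2], [0,3], [0,4], [1,2], [1,4], [2,3], [2,4], [3,4]
  2-simplices (6): [0,1,2], [0,1,4], [0,2,3], [0,3,4], [1,2,4], [2,3,4]

Hence C_0 ≅ Z^5, C_1 ≅ Z^9, C_2 ≅ Z^6.

Boundary ∂_1: C_1 → C_0 is given by ∂[p,q] = [q] − [p]. For instance
  ∂[3,4] = [4] − [3].
The resulting 5×9 matrix has rank 4, and its Smith normal form has invariant factors (1,1,1,1).

The boundary map ∂_2: C_2 → C_1 maps a triangle to the signed sum of its edges. For instance
  ∂[0,3,4] = [3,4] − [0,4] + [0,3],
  ∂[0,2,3] = [2,3] − [0,3] + [0,2].
This gives a 9×6 integer matrix of rank 5; reducing to Smith normal form yields diagonal entries (1,1,1,1,1).

Computing H_k = (kernel of ∂_k) / (image of ∂_{k+1}):

  H_0: rank C_0 − rank ∂_1 = 5 − 4 = 1, and the invariant factors of ∂_1 are all 1, so H_0 ≅ Z.
  H_1: rank ker ∂_1 − rank ∂_2 = (9 − 4) − 5 = 0, and the invariant factors of ∂_2 are all 1, so H_1 ≅ 0.
  H_2: rank ker ∂_2 − rank ∂_3 = (6 − 5) − 0 = 1, and there is no ∂_3, so H_2 ≅ Z.

As a check, the Euler characteristic is 5 − 9 + 6 = 2, which agrees with 1 − 0 + 1 = 2.

H_0 = Z,  H_1 = 0,  H_2 = Z.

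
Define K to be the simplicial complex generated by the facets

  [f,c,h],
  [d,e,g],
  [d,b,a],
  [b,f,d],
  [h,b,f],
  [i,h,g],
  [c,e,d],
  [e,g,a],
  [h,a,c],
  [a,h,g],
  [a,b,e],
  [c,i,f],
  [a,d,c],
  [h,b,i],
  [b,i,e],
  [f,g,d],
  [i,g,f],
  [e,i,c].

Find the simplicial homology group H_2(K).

H_2 ≅ 0.

We work with the vertex ordering a < b < c < d < e < f < g < h < i. The simplices of K, each written with vertices in increasing order, are:

  0-simplices (9): a, b, c, d, e, f, g, h, i
  1-simplices (27): ab, ac, ad, ae, ag, ah, bd, be, bf, bh, bi, cd, ce, cf, ch, ci, de, df, dg, eg, ei, fg, fh, fi, gh, gi, hi
  2-simplices (18): abd, abe, acd, ach, aeg, agh, bdf, bei, bfh, bhi, cde, cei, cfh, cfi, deg, dfg, fgi, ghi

Hence C_0 ≅ Z^9, C_1 ≅ Z^27, C_2 ≅ Z^18.

The boundary map ∂_1: C_1 → C_0 maps an edge to its endpoints' difference, ∂[p,q] = q − p. For instance
  ∂ci = i − c.
As a 9×27 matrix over Z this has rank 8, with invariant factors (1,1,1,1,1,1,1,1).

∂_2: C_2 → C_1 maps a triangle to the signed sum of its edges. For instance
  ∂ghi = hi − gi + gh,
  ∂cfi = fi − ci + cf.
This gives a 27×18 integer matrix of rank 18; reducing to Smith normal form yields diagonal entries (1,1,1,1,1,1,1,1,1,1,1,1,1,1,1,1,1,2).

Reading off H_k = ker ∂_k / im ∂_{k+1}:

  H_2: rank ker ∂_2 − rank ∂_3 = (18 − 18) − 0 = 0, and there is no ∂_3, so H_2 ≅ 0.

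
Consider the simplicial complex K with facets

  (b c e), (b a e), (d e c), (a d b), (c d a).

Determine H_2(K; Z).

H_2 ≅ 0.

We work with the vertex ordering a < b < c < d < e. The simplices of K, each written with vertices in increasing order, are:

  0-simplices (5): a, b, c, d, e
  1-simplices (10): ab, ac, ad, ae, bc, bd, be, cd, ce, de
  2-simplices (5): abd, abe, acd, bce, cde

Hence C_0 ≅ Z^5, C_1 ≅ Z^10, C_2 ≅ Z^5.

Boundary ∂_1: C_1 → C_0 sends each edge [p,q] (with p < q) to q − p. For instance
  ∂bc = c − b.
The 5×10 boundary matrix has rank 4 and Smith normal form diag(1,1,1,1).

Boundary ∂_2: C_2 → C_1 acts by ∂[p,q,r] = [q,r] − [p,r] + [p,q]. For instance
  ∂bce = ce − be + bc,
  ∂abd = bd − ad + ab.
The resulting 10×5 matrix has rank 5, and its Smith normal form has invariant factors (1,1,1,1,1).

Now H_k = ker ∂_k / im ∂_{k+1}, so:

  H_2: rank ker ∂_2 − rank ∂_3 = (5 − 5) − 0 = 0, and there is no ∂_3, so H_2 = 0.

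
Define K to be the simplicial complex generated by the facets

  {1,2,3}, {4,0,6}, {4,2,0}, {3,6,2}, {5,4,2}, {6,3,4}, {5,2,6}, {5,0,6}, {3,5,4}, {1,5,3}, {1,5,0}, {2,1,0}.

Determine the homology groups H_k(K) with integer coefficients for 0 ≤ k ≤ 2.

We work with the vertex ordering 0 < 1 < 2 < 3 < 4 < 5 < 6. The simplices of K, each written with vertices in increasing order, are:

  0-simplices (7): [0], [1], [2], [3], [4], [5], [6]
  1-simplices (18): [0,1], [0,2], [0,4], [0,5], [0,6], [1,2], [1,3], [1,5], [2,3], [2,4], [2,5], [2,6], [3,4], [3,5], [3,6], [4,5], [4,6], [5,6]
  2-simplices (12): [0,1,2], [0,1,5], [0,2,4], [0,4,6], [0,5,6], [1,2,3], [1,3,5], [2,3,6], [2,4,5], [2,5,6], [3,4,5], [3,4,6]

giving chain groups C_0 ≅ Z^7, C_1 ≅ Z^18, C_2 ≅ Z^12.

Boundary ∂_1: C_1 → C_0 sends each edge [p,q] (with p < q) to q − p.
The resulting 7×18 matrix has rank 6, and its Smith normal form has invariant factors (1,1,1,1,1,1).

∂_2: C_2 → C_1 acts by ∂[p,q,r] = [q,r] − [p,r] + [p,q]. For instance
  ∂[2,4,5] = [4,5] − [2,5] + [2,4],
  ∂[0,4,6] = [4,6] − [0,6] + [0,4].
This gives a 18×12 integer matrix of rank 12; reducing to Smith normal form yields diagonal entries (1,1,1,1,1,1,1,1,1,1,1,2).

From H_k ≅ ker(∂_k) / im(∂_{k+1}) we obtain:

  H_0: rank C_0 − rank ∂_1 = 7 − 6 = 1, and the invariant factors of ∂_1 are all 1, so H_0 ≅ Z.
  H_1: rank ker ∂_1 − rank ∂_2 = (18 − 6) − 12 = 0, and ∂_2 has invariant factor 2 > 1, so H_1 ≅ Z/2.
  H_2: rank ker ∂_2 − rank ∂_3 = (12 − 12) − 0 = 0, and there is no ∂_3, so H_2 ≅ 0.

As a check, the Euler characteristic is 7 − 18 + 12 = 1, which agrees with 1 − 0 + 0 = 1.
(K is a triangulation of the real projective plane RP^2.)

H_0 = Z,  H_1 = Z/2,  H_2 = 0.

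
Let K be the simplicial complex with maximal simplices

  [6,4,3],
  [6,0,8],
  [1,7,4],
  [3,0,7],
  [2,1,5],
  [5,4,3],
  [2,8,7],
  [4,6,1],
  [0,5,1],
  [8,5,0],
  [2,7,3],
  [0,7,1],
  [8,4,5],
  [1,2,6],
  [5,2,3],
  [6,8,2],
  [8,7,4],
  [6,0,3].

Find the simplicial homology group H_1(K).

Order the vertices as 0 < 1 < 2 < 3 < 4 < 5 < 6 < 7 < 8. Listing each simplex with vertices in this order, K has dimension 2 with simplices:

  0-simplices (9): [0], [1], [2], [3], [4], [5], [6], [7], [8]
  1-simplices (27): (27 of them)
  2-simplices (18): [0,1,5], [0,1,7], [0,3,6], [0,3,7], [0,5,8], [0,6,8], [1,2,5], [1,2,6], [1,4,6], [1,4,7], [2,3,5], [2,3,7], [2,6,8], [2,7,8], [3,4,5], [3,4,6], [4,5,8], [4,7,8]

Hence C_0 ≅ Z^9, C_1 ≅ Z^27, C_2 ≅ Z^18.

∂_1: C_1 → C_0 maps an edge to its endpoints' difference, ∂[p,q] = q − p.
As a 9×27 matrix over Z this has rank 8, with invariant factors (1,1,1,1,1,1,1,1).

Boundary ∂_2: C_2 → C_1 sends each 2-simplex [p,q,r] to [q,r] − [p,r] + [p,q]. For instance
  ∂[1,4,7] = [4,7] − [1,7] + [1,4],
  ∂[0,3,7] = [3,7] − [0,7] + [0,3].
The resulting 27×18 matrix has rank 17, and its Smith normal form has invariant factors (1,1,1,1,1,1,1,1,1,1,1,1,1,1,1,1,1).

Now H_k = ker ∂_k / im ∂_{k+1}, so:

  H_1: rank ker ∂_1 − rank ∂_2 = (27 − 8) − 17 = 2, and the invariant factors of ∂_2 are all 1, so H_1 = Z^2.

H_1 ≅ Z^2.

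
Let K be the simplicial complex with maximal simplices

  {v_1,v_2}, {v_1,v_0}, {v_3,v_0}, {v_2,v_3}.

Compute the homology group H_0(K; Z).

We work with the vertex ordering v_0 < v_1 < v_2 < v_3. The simplices of K, each written with vertices in increasing order, are:

  0-simplices (4): [v_0], [v_1], [v_2], [v_3]
  1-simplices (4): [v_0,v_1], [v_0,v_3], [v_1,v_2], [v_2,v_3]

so the chain groups are C_0 ≅ Z^4, C_1 ≅ Z^4.

∂_1: C_1 → C_0 maps an edge to its endpoints' difference, ∂[p,q] = q − p. For instance
  ∂[v_1,v_2] = [v_2] − [v_1].
The resulting 4×4 matrix has rank 3, and its Smith normal form has invariant factors (1,1,1).

From H_k ≅ ker(∂_k) / im(∂_{k+1}) we obtain:

  H_0: rank C_0 − rank ∂_1 = 4 − 3 = 1, and the invariant factors of ∂_1 are all 1, so H_0 = Z.

H_0 ≅ Z.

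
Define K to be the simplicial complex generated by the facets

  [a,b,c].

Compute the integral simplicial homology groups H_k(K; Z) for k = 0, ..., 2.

H_0 ≅ Z,  H_1 = 0,  H_2 = 0.

We work with the vertex ordering a < b < c. The simplices of K, each written with vertices in increasing order, are:

  0-simplices (3): a, b, c
  1-simplices (3): ab, ac, bc
  2-simplices (1): abc

giving chain groups C_0 ≅ Z^3, C_1 ≅ Z^3, C_2 ≅ Z^1.

∂_1: C_1 → C_0 sends each edge [p,q] (with p < q) to q − p.
This gives a 3×3 integer matrix of rank 2; reducing to Smith normal form yields diagonal entries (1,1).

Boundary ∂_2: C_2 → C_1 maps a triangle to the signed sum of its edges. For instance
  ∂abc = bc − ac + ab.
The 3×1 boundary matrix has rank 1 and Smith normal form diag(1).

Now H_k = ker ∂_k / im ∂_{k+1}, so:

  H_0: rank C_0 − rank ∂_1 = 3 − 2 = 1, and the invariant factors of ∂_1 are all 1, so H_0 ≅ Z.
  H_1: rank ker ∂_1 − rank ∂_2 = (3 − 2) − 1 = 0, and the invariant factors of ∂_2 are all 1, so H_1 ≅ 0.
  H_2: rank ker ∂_2 − rank ∂_3 = (1 − 1) − 0 = 0, and there is no ∂_3, so H_2 ≅ 0.

As a check, the Euler characteristic is 3 − 3 + 1 = 1, which agrees with 1 − 0 + 0 = 1.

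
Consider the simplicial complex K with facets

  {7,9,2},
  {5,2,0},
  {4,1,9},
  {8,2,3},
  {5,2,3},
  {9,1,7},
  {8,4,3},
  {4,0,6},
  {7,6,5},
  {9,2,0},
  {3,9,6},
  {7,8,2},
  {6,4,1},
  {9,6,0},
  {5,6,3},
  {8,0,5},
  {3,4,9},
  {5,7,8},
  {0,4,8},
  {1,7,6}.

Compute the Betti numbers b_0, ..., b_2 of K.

Order the vertices as 0 < 1 < 2 < 3 < 4 < 5 < 6 < 7 < 8 < 9. Listing each simplex with vertices in this order, K has dimension 2 with simplices:

  0-simplices (10): [0], [1], [2], [3], [4], [5], [6], [7], [8], [9]
  1-simplices (30): (30 of them)
  2-simplices (20): (20 of them)

Hence C_0 ≅ Z^10, C_1 ≅ Z^30, C_2 ≅ Z^20.

∂_1: C_1 → C_0 maps an edge to its endpoints' difference, ∂[p,q] = q − p.
The resulting 10×30 matrix has rank 9, and its Smith normal form has invariant factors (1,1,1,1,1,1,1,1,1).

The boundary map ∂_2: C_2 → C_1 acts by ∂[p,q,r] = [q,r] − [p,r] + [p,q]. For instance
  ∂[5,6,7] = [6,7] − [5,7] + [5,6],
  ∂[1,7,9] = [7,9] − [1,9] + [1,7].
As a 30×20 matrix over Z this has rank 20, with invariant factors (1,1,1,1,1,1,1,1,1,1,1,1,1,1,1,1,1,1,1,2).

From H_k ≅ ker(∂_k) / im(∂_{k+1}) we obtain:

  H_0: rank C_0 − rank ∂_1 = 10 − 9 = 1, and the invariant factors of ∂_1 are all 1, so H_0 = Z.
  H_1: rank ker ∂_1 − rank ∂_2 = (30 − 9) − 20 = 1, and ∂_2 has invariant factor 2 > 1, so H_1 = Z × Z/2.
  H_2: rank ker ∂_2 − rank ∂_3 = (20 − 20) − 0 = 0, and there is no ∂_3, so H_2 = 0.

As a check, the Euler characteristic is 10 − 30 + 20 = 0, which agrees with 1 − 1 + 0 = 0.

Hence the Betti numbers are b_0 = 1, b_1 = 1, b_2 = 0.

b_0 = 1, b_1 = 1, b_2 = 0.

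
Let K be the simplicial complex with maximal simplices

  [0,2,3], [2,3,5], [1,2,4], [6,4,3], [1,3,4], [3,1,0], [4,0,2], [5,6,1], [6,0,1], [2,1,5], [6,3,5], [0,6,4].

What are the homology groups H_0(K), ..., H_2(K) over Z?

Fix the vertex order 0 < 1 < 2 < 3 < 4 < 5 < 6 and write every simplex with vertices in increasing order. Then dim K = 2 and the simplices of K are:

  0-simplices (7): [0], [1], [2], [3], [4], [5], [6]
  1-simplices (18): [0,1], [0,2], [0,3], [0,4], [0,6], [1,2], [1,3], [1,4], [1,5], [1,6], [2,3], [2,4], [2,5], [3,4], [3,5], [3,6], [4,6], [5,6]
  2-simplices (12): [0,1,3], [0,1,6], [0,2,3], [0,2,4], [0,4,6], [1,2,4], [1,2,5], [1,3,4], [1,5,6], [2,3,5], [3,4,6], [3,5,6]

Hence C_0 ≅ Z^7, C_1 ≅ Z^18, C_2 ≅ Z^12.

Boundary ∂_1: C_1 → C_0 sends each edge [p,q] (with p < q) to q − p. For instance
  ∂[2,3] = [3] − [2].
As a 7×18 matrix over Z this has rank 6, with invariant factors (1,1,1,1,1,1).

Boundary ∂_2: C_2 → C_1 maps a triangle to the signed sum of its edges. For instance
  ∂[0,4,6] = [4,6] − [0,6] + [0,4],
  ∂[0,1,6] = [1,6] − [0,6] + [0,1].
This gives a 18×12 integer matrix of rank 12; reducing to Smith normal form yields diagonal entries (1,1,1,1,1,1,1,1,1,1,1,2).

Computing H_k = (kernel of ∂_k) / (image of ∂_{k+1}):

  H_0: rank C_0 − rank ∂_1 = 7 − 6 = 1, and the invariant factors of ∂_1 are all 1, so H_0 = Z.
  H_1: rank ker ∂_1 − rank ∂_2 = (18 − 6) − 12 = 0, and ∂_2 has invariant factor 2 > 1, so H_1 = Z/2.
  H_2: rank ker ∂_2 − rank ∂_3 = (12 − 12) − 0 = 0, and there is no ∂_3, so H_2 = 0.

H_0 = Z,  H_1 = Z/2,  H_2 = 0.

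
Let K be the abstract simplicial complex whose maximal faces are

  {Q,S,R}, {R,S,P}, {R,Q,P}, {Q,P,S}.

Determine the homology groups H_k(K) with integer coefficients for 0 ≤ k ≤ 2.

H_0 = Z,  H_1 = 0,  H_2 = Z.

Order the vertices as P < Q < R < S. Listing each simplex with vertices in this order, K has dimension 2 with simplices:

  0-simplices (4): P, Q, R, S
  1-simplices (6): PQ, PR, PS, QR, QS, RS
  2-simplices (4): PQR, PQS, PRS, QRS

Hence C_0 ≅ Z^4, C_1 ≅ Z^6, C_2 ≅ Z^4.

∂_1: C_1 → C_0 maps an edge to its endpoints' difference, ∂[p,q] = q − p.
The 4×6 boundary matrix has rank 3 and Smith normal form diag(1,1,1).

The boundary map ∂_2: C_2 → C_1 acts by ∂[p,q,r] = [q,r] − [p,r] + [p,q]. For instance
  ∂PQR = QR − PR + PQ,
  ∂PRS = RS − PS + PR.
This gives a 6×4 integer matrix of rank 3; reducing to Smith normal form yields diagonal entries (1,1,1).

Now H_k = ker ∂_k / im ∂_{k+1}, so:

  H_0: rank C_0 − rank ∂_1 = 4 − 3 = 1, and the invariant factors of ∂_1 are all 1, so H_0 = Z.
  H_1: rank ker ∂_1 − rank ∂_2 = (6 − 3) − 3 = 0, and the invariant factors of ∂_2 are all 1, so H_1 = 0.
  H_2: rank ker ∂_2 − rank ∂_3 = (4 − 3) − 0 = 1, and there is no ∂_3, so H_2 = Z.

As a check, the Euler characteristic is 4 − 6 + 4 = 2, which agrees with 1 − 0 + 1 = 2.
(K is a triangulation of the 2-sphere S^2.)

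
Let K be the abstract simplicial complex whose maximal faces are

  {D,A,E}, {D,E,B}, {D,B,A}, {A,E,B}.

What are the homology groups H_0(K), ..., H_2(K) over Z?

H_0 = Z,  H_1 = 0,  H_2 = Z.

Fix the vertex order A < B < D < E and write every simplex with vertices in increasing order. Then dim K = 2 and the simplices of K are:

  0-simplices (4): A, B, D, E
  1-simplices (6): AB, AD, AE, BD, BE, DE
  2-simplices (4): ABD, ABE, ADE, BDE

giving chain groups C_0 ≅ Z^4, C_1 ≅ Z^6, C_2 ≅ Z^4.

The boundary map ∂_1: C_1 → C_0 maps an edge to its endpoints' difference, ∂[p,q] = q − p. For instance
  ∂DE = E − D.
The resulting 4×6 matrix has rank 3, and its Smith normal form has invariant factors (1,1,1).

∂_2: C_2 → C_1 acts by ∂[p,q,r] = [q,r] − [p,r] + [p,q]. For instance
  ∂ABE = BE − AE + AB,
  ∂ABD = BD − AD + AB.
The 6×4 boundary matrix has rank 3 and Smith normal form diag(1,1,1).

Reading off H_k = ker ∂_k / im ∂_{k+1}:

  H_0: rank C_0 − rank ∂_1 = 4 − 3 = 1, and the invariant factors of ∂_1 are all 1, so H_0 ≅ Z.
  H_1: rank ker ∂_1 − rank ∂_2 = (6 − 3) − 3 = 0, and the invariant factors of ∂_2 are all 1, so H_1 ≅ 0.
  H_2: rank ker ∂_2 − rank ∂_3 = (4 − 3) − 0 = 1, and there is no ∂_3, so H_2 ≅ Z.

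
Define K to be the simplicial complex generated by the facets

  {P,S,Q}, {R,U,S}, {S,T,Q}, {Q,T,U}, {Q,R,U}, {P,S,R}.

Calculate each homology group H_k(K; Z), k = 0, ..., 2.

H_0 = Z,  H_1 = Z,  H_2 = 0.

Order the vertices as P < Q < R < S < T < U. Listing each simplex with vertices in this order, K has dimension 2 with simplices:

  0-simplices (6): P, Q, R, S, T, U
  1-simplices (12): PQ, PR, PS, QR, QS, QT, QU, RS, RU, ST, SU, TU
  2-simplices (6): PQS, PRS, QRU, QST, QTU, RSU

so the chain groups are C_0 ≅ Z^6, C_1 ≅ Z^12, C_2 ≅ Z^6.

The boundary map ∂_1: C_1 → C_0 sends each edge [p,q] (with p < q) to q − p.
This gives a 6×12 integer matrix of rank 5; reducing to Smith normal form yields diagonal entries (1,1,1,1,1).

The boundary map ∂_2: C_2 → C_1 maps a triangle to the signed sum of its edges. For instance
  ∂QRU = RU − QU + QR,
  ∂RSU = SU − RU + RS.
The 12×6 boundary matrix has rank 6 and Smith normal form diag(1,1,1,1,1,1).

Now H_k = ker ∂_k / im ∂_{k+1}, so:

  H_0: rank C_0 − rank ∂_1 = 6 − 5 = 1, and the invariant factors of ∂_1 are all 1, so H_0 = Z.
  H_1: rank ker ∂_1 − rank ∂_2 = (12 − 5) − 6 = 1, and the invariant factors of ∂_2 are all 1, so H_1 = Z.
  H_2: rank ker ∂_2 − rank ∂_3 = (6 − 6) − 0 = 0, and there is no ∂_3, so H_2 = 0.

(K is a triangulation of the cylinder S^1 x I.)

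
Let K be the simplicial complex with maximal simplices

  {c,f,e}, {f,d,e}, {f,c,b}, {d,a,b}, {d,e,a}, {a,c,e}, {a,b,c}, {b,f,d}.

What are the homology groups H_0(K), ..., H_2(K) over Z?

Order the vertices as a < b < c < d < e < f. Listing each simplex with vertices in this order, K has dimension 2 with simplices:

  0-simplices (6): a, b, c, d, e, f
  1-simplices (12): ab, ac, ad, ae, bc, bd, bf, ce, cf, de, df, ef
  2-simplices (8): abc, abd, ace, ade, bcf, bdf, cef, def

giving chain groups C_0 ≅ Z^6, C_1 ≅ Z^12, C_2 ≅ Z^8.

The boundary map ∂_1: C_1 → C_0 maps an edge to its endpoints' difference, ∂[p,q] = q − p.
The resulting 6×12 matrix has rank 5, and its Smith normal form has invariant factors (1,1,1,1,1).

Boundary ∂_2: C_2 → C_1 sends each 2-simplex [p,q,r] to [q,r] − [p,r] + [p,q]. For instance
  ∂ade = de − ae + ad,
  ∂cef = ef − cf + ce.
The resulting 12×8 matrix has rank 7, and its Smith normal form has invariant factors (1,1,1,1,1,1,1).

Reading off H_k = ker ∂_k / im ∂_{k+1}:

  H_0: rank C_0 − rank ∂_1 = 6 − 5 = 1, and the invariant factors of ∂_1 are all 1, so H_0 ≅ Z.
  H_1: rank ker ∂_1 − rank ∂_2 = (12 − 5) − 7 = 0, and the invariant factors of ∂_2 are all 1, so H_1 ≅ 0.
  H_2: rank ker ∂_2 − rank ∂_3 = (8 − 7) − 0 = 1, and there is no ∂_3, so H_2 ≅ Z.

H_0 ≅ Z,  H_1 = 0,  H_2 ≅ Z.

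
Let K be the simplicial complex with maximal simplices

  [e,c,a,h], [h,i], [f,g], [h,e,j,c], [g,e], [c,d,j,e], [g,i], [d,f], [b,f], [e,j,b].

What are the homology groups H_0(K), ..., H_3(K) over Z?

H_0 ≅ Z,  H_1 ≅ Z^3,  H_2 = 0,  H_3 = 0.

Fix the vertex order a < b < c < d < e < f < g < h < i < j and write every simplex with vertices in increasing order. Then dim K = 3 and the simplices of K are:

  0-simplices (10): a, b, c, d, e, f, g, h, i, j
  1-simplices (20): ac, ae, ah, be, bf, bj, cd, ce, ch, cj, de, df, dj, eg, eh, ej, fg, gi, hi, hj
  2-simplices (11): ace, ach, aeh, bej, cde, cdj, ceh, cej, chj, dej, ehj
  3-simplices (3): aceh, cdej, cehj

Hence C_0 ≅ Z^10, C_1 ≅ Z^20, C_2 ≅ Z^11, C_3 ≅ Z^3.

∂_1: C_1 → C_0 sends each edge [p,q] (with p < q) to q − p. For instance
  ∂ce = e − c.
This gives a 10×20 integer matrix of rank 9; reducing to Smith normal form yields diagonal entries (1,1,1,1,1,1,1,1,1).

∂_2: C_2 → C_1 sends each 2-simplex [p,q,r] to [q,r] − [p,r] + [p,q]. For instance
  ∂aeh = eh − ah + ae,
  ∂cde = de − ce + cd.
The 20×11 boundary matrix has rank 8 and Smith normal form diag(1,1,1,1,1,1,1,1).

The boundary map ∂_3: C_3 → C_2 sends each 3-simplex σ to the alternating sum Σ_i (−1)^i (σ with its i-th vertex removed). For instance
  ∂cdej = dej − cej + cdj − cde,
  ∂cehj = ehj − chj + cej − ceh.
The 11×3 boundary matrix has rank 3 and Smith normal form diag(1,1,1).

Now H_k = ker ∂_k / im ∂_{k+1}, so:

  H_0: rank C_0 − rank ∂_1 = 10 − 9 = 1, and the invariant factors of ∂_1 are all 1, so H_0 = Z.
  H_1: rank ker ∂_1 − rank ∂_2 = (20 − 9) − 8 = 3, and the invariant factors of ∂_2 are all 1, so H_1 = Z^3.
  H_2: rank ker ∂_2 − rank ∂_3 = (11 − 8) − 3 = 0, and the invariant factors of ∂_3 are all 1, so H_2 = 0.
  H_3: rank ker ∂_3 − rank ∂_4 = (3 − 3) − 0 = 0, and there is no ∂_4, so H_3 = 0.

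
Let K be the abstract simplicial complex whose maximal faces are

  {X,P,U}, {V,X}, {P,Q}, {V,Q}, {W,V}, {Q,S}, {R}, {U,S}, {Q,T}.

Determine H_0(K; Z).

H_0 = Z^2.

Fix the vertex order P < Q < R < S < T < U < V < W < X and write every simplex with vertices in increasing order. Then dim K = 2 and the simplices of K are:

  0-simplices (9): P, Q, R, S, T, U, V, W, X
  1-simplices (10): PQ, PU, PX, QS, QT, QV, SU, UX, VW, VX
  2-simplices (1): PUX

so the chain groups are C_0 ≅ Z^9, C_1 ≅ Z^10, C_2 ≅ Z^1.

The boundary map ∂_1: C_1 → C_0 sends each edge [p,q] (with p < q) to q − p.
This gives a 9×10 integer matrix of rank 7; reducing to Smith normal form yields diagonal entries (1,1,1,1,1,1,1).

The boundary map ∂_2: C_2 → C_1 sends each 2-simplex [p,q,r] to [q,r] − [p,r] + [p,q]. For instance
  ∂PUX = UX − PX + PU.
As a 10×1 matrix over Z this has rank 1, with invariant factors (1).

Now H_k = ker ∂_k / im ∂_{k+1}, so:

  H_0: rank C_0 − rank ∂_1 = 9 − 7 = 2, and the invariant factors of ∂_1 are all 1, so H_0 ≅ Z^2.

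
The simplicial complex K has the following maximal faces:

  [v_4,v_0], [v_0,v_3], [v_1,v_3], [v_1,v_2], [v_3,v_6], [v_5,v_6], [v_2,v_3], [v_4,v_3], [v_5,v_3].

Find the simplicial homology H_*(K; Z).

H_0 = Z,  H_1 = Z^3.

Order the vertices as v_0 < v_1 < v_2 < v_3 < v_4 < v_5 < v_6. Listing each simplex with vertices in this order, K has dimension 1 with simplices:

  0-simplices (7): [v_0], [v_1], [v_2], [v_3], [v_4], [v_5], [v_6]
  1-simplices (9): [v_0,v_3], [v_0,v_4], [v_1,v_2], [v_1,v_3], [v_2,v_3], [v_3,v_4], [v_3,v_5], [v_3,v_6], [v_5,v_6]

so the chain groups are C_0 ≅ Z^7, C_1 ≅ Z^9.

The boundary map ∂_1: C_1 → C_0 is given by ∂[p,q] = [q] − [p]. For instance
  ∂[v_5,v_6] = [v_6] − [v_5].
The 7×9 boundary matrix has rank 6 and Smith normal form diag(1,1,1,1,1,1).

From H_k ≅ ker(∂_k) / im(∂_{k+1}) we obtain:

  H_0: rank C_0 − rank ∂_1 = 7 − 6 = 1, and the invariant factors of ∂_1 are all 1, so H_0 ≅ Z.
  H_1: rank ker ∂_1 − rank ∂_2 = (9 − 6) − 0 = 3, and there is no ∂_2, so H_1 ≅ Z^3.

As a check, the Euler characteristic is 7 − 9 = -2, which agrees with 1 − 3 = -2.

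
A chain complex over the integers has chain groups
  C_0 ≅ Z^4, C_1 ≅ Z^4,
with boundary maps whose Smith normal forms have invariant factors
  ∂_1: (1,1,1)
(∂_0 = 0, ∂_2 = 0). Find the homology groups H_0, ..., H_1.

H_0 ≅ Z,  H_1 ≅ Z.

H_0: b_0 = 4 − 0 − 3 = 1; torsion from ∂_1 factors > 1: none. So H_0 ≅ Z.
H_1: b_1 = 4 − 3 − 0 = 1; torsion from ∂_2 factors > 1: none. So H_1 ≅ Z.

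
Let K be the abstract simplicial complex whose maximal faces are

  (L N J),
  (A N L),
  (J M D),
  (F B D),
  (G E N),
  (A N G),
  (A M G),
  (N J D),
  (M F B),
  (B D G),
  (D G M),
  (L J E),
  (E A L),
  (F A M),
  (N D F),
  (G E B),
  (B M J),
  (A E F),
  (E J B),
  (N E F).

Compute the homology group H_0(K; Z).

We work with the vertex ordering A < B < D < E < F < G < J < L < M < N. The simplices of K, each written with vertices in increasing order, are:

  0-simplices (10): A, B, D, E, F, G, J, L, M, N
  1-simplices (30): AE, AF, AG, AL, AM, AN, BD, BE, BF, BG, BJ, BM, DF, DG, DJ, DM, DN, EF, EG, EJ, EL, EN, FM, FN, GM, GN, JL, JM, JN, LN
  2-simplices (20): AEF, AEL, AFM, AGM, AGN, ALN, BDF, BDG, BEG, BEJ, BFM, BJM, DFN, DGM, DJM, DJN, EFN, EGN, EJL, JLN

so the chain groups are C_0 ≅ Z^10, C_1 ≅ Z^30, C_2 ≅ Z^20.

∂_1: C_1 → C_0 is given by ∂[p,q] = [q] − [p].
As a 10×30 matrix over Z this has rank 9, with invariant factors (1,1,1,1,1,1,1,1,1).

Boundary ∂_2: C_2 → C_1 maps a triangle to the signed sum of its edges. For instance
  ∂AGM = GM − AM + AG,
  ∂BFM = FM − BM + BF.
The resulting 30×20 matrix has rank 20, and its Smith normal form has invariant factors (1,1,1,1,1,1,1,1,1,1,1,1,1,1,1,1,1,1,1,2).

Reading off H_k = ker ∂_k / im ∂_{k+1}:

  H_0: rank C_0 − rank ∂_1 = 10 − 9 = 1, and the invariant factors of ∂_1 are all 1, so H_0 = Z.

H_0 = Z.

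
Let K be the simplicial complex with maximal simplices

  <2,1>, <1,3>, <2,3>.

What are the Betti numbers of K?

Take the total order 1 < 2 < 3 on the vertex set. Then K (dimension 1) consists of the simplices:

  0-simplices (3): [1], [2], [3]
  1-simplices (3): [1,2], [1,3], [2,3]

so the chain groups are C_0 ≅ Z^3, C_1 ≅ Z^3.

Boundary ∂_1: C_1 → C_0 sends each edge [p,q] (with p < q) to q − p.
The resulting 3×3 matrix has rank 2, and its Smith normal form has invariant factors (1,1).

From H_k ≅ ker(∂_k) / im(∂_{k+1}) we obtain:

  H_0: rank C_0 − rank ∂_1 = 3 − 2 = 1, and the invariant factors of ∂_1 are all 1, so H_0 ≅ Z.
  H_1: rank ker ∂_1 − rank ∂_2 = (3 − 2) − 0 = 1, and there is no ∂_2, so H_1 ≅ Z.

As a check, the Euler characteristic is 3 − 3 = 0, which agrees with 1 − 1 = 0.
(K is a triangulation of the circle S^1.)

Hence the Betti numbers are b_0 = 1, b_1 = 1.

b_0 = 1, b_1 = 1.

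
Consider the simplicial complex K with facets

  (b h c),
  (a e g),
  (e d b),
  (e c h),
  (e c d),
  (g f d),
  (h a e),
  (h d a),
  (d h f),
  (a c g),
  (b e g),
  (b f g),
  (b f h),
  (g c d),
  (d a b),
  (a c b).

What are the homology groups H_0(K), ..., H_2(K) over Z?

We work with the vertex ordering a < b < c < d < e < f < g < h. The simplices of K, each written with vertices in increasing order, are:

  0-simplices (8): a, b, c, d, e, f, g, h
  1-simplices (24): ab, ac, ad, ae, ag, ah, bc, bd, be, bf, bg, bh, cd, ce, cg, ch, de, df, dg, dh, eg, eh, fg, fh
  2-simplices (16): abc, abd, acg, adh, aeg, aeh, bch, bde, beg, bfg, bfh, cde, cdg, ceh, dfg, dfh

giving chain groups C_0 ≅ Z^8, C_1 ≅ Z^24, C_2 ≅ Z^16.

Boundary ∂_1: C_1 → C_0 sends each edge [p,q] (with p < q) to q − p.
As a 8×24 matrix over Z this has rank 7, with invariant factors (1,1,1,1,1,1,1).

The boundary map ∂_2: C_2 → C_1 sends each 2-simplex [p,q,r] to [q,r] − [p,r] + [p,q]. For instance
  ∂ceh = eh − ch + ce,
  ∂cde = de − ce + cd.
The resulting 24×16 matrix has rank 15, and its Smith normal form has invariant factors (1,1,1,1,1,1,1,1,1,1,1,1,1,1,1).

Now H_k = ker ∂_k / im ∂_{k+1}, so:

  H_0: rank C_0 − rank ∂_1 = 8 − 7 = 1, and the invariant factors of ∂_1 are all 1, so H_0 ≅ Z.
  H_1: rank ker ∂_1 − rank ∂_2 = (24 − 7) − 15 = 2, and the invariant factors of ∂_2 are all 1, so H_1 ≅ Z^2.
  H_2: rank ker ∂_2 − rank ∂_3 = (16 − 15) − 0 = 1, and there is no ∂_3, so H_2 ≅ Z.

(K is a triangulation of the torus T^2.)

H_0 ≅ Z,  H_1 ≅ Z^2,  H_2 ≅ Z.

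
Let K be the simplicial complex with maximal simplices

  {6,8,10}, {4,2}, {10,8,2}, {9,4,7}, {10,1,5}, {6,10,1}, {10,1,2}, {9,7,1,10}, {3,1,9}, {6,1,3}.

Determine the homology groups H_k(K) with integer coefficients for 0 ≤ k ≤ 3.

Fix the vertex order 1 < 2 < 3 < 4 < 5 < 6 < 7 < 8 < 9 < 10 and write every simplex with vertices in increasing order. Then dim K = 3 and the simplices of K are:

  0-simplices (10): [1], [2], [3], [4], [5], [6], [7], [8], [9], [10]
  1-simplices (21): [1,2], [1,3], [1,5], [1,6], [1,7], [1,9], [1,10], [2,4], [2,8], [2,10], [3,6], [3,9], [4,7], [4,9], [5,10], [6,8], [6,10], [7,9], [7,10], [8,10], [9,10]
  2-simplices (12): [1,2,10], [1,3,6], [1,3,9], [1,5,10], [1,6,10], [1,7,9], [1,7,10], [1,9,10], [2,8,10], [4,7,9], [6,8,10], [7,9,10]
  3-simplices (1): [1,7,9,10]

Hence C_0 ≅ Z^10, C_1 ≅ Z^21, C_2 ≅ Z^12, C_3 ≅ Z^1.

The boundary map ∂_1: C_1 → C_0 maps an edge to its endpoints' difference, ∂[p,q] = q − p. For instance
  ∂[2,8] = [8] − [2].
This gives a 10×21 integer matrix of rank 9; reducing to Smith normal form yields diagonal entries (1,1,1,1,1,1,1,1,1).

∂_2: C_2 → C_1 sends each 2-simplex [p,q,r] to [q,r] − [p,r] + [p,q]. For instance
  ∂[4,7,9] = [7,9] − [4,9] + [4,7],
  ∂[1,5,10] = [5,10] − [1,10] + [1,5].
The 21×12 boundary matrix has rank 11 and Smith normal form diag(1,1,1,1,1,1,1,1,1,1,1).

The boundary map ∂_3: C_3 → C_2 sends each 3-simplex σ to the alternating sum Σ_i (−1)^i (σ with its i-th vertex removed). For instance
  ∂[1,7,9,10] = [7,9,10] − [1,9,10] + [1,7,10] − [1,7,9].
The 12×1 boundary matrix has rank 1 and Smith normal form diag(1).

From H_k ≅ ker(∂_k) / im(∂_{k+1}) we obtain:

  H_0: rank C_0 − rank ∂_1 = 10 − 9 = 1, and the invariant factors of ∂_1 are all 1, so H_0 = Z.
  H_1: rank ker ∂_1 − rank ∂_2 = (21 − 9) − 11 = 1, and the invariant factors of ∂_2 are all 1, so H_1 = Z.
  H_2: rank ker ∂_2 − rank ∂_3 = (12 − 11) − 1 = 0, and the invariant factors of ∂_3 are all 1, so H_2 = 0.
  H_3: rank ker ∂_3 − rank ∂_4 = (1 − 1) − 0 = 0, and there is no ∂_4, so H_3 = 0.

H_0 = Z,  H_1 = Z,  H_2 = 0,  H_3 = 0.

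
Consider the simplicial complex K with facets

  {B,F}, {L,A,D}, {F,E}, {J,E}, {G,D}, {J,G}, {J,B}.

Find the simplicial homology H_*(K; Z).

H_0 = Z,  H_1 = Z,  H_2 = 0.

Take the total order A < B < D < E < F < G < J < L on the vertex set. Then K (dimension 2) consists of the simplices:

  0-simplices (8): A, B, D, E, F, G, J, L
  1-simplices (9): AD, AL, BF, BJ, DG, DL, EF, EJ, GJ
  2-simplices (1): ADL

Hence C_0 ≅ Z^8, C_1 ≅ Z^9, C_2 ≅ Z^1.

The boundary map ∂_1: C_1 → C_0 maps an edge to its endpoints' difference, ∂[p,q] = q − p. For instance
  ∂EF = F − E.
This gives a 8×9 integer matrix of rank 7; reducing to Smith normal form yields diagonal entries (1,1,1,1,1,1,1).

∂_2: C_2 → C_1 maps a triangle to the signed sum of its edges. For instance
  ∂ADL = DL − AL + AD.
The 9×1 boundary matrix has rank 1 and Smith normal form diag(1).

From H_k ≅ ker(∂_k) / im(∂_{k+1}) we obtain:

  H_0: rank C_0 − rank ∂_1 = 8 − 7 = 1, and the invariant factors of ∂_1 are all 1, so H_0 ≅ Z.
  H_1: rank ker ∂_1 − rank ∂_2 = (9 − 7) − 1 = 1, and the invariant factors of ∂_2 are all 1, so H_1 ≅ Z.
  H_2: rank ker ∂_2 − rank ∂_3 = (1 − 1) − 0 = 0, and there is no ∂_3, so H_2 ≅ 0.

As a check, the Euler characteristic is 8 − 9 + 1 = 0, which agrees with 1 − 1 + 0 = 0.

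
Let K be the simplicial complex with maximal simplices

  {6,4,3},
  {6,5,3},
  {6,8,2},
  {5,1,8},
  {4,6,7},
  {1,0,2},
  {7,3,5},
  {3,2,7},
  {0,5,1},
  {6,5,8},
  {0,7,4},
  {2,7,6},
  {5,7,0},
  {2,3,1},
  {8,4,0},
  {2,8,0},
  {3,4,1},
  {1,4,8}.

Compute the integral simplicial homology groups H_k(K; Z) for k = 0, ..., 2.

H_0 ≅ Z,  H_1 ≅ Z ⊕ Z_2,  H_2 = 0.

Fix the vertex order 0 < 1 < 2 < 3 < 4 < 5 < 6 < 7 < 8 and write every simplex with vertices in increasing order. Then dim K = 2 and the simplices of K are:

  0-simplices (9): [0], [1], [2], [3], [4], [5], [6], [7], [8]
  1-simplices (27): (27 of them)
  2-simplices (18): [0,1,2], [0,1,5], [0,2,8], [0,4,7], [0,4,8], [0,5,7], [1,2,3], [1,3,4], [1,4,8], [1,5,8], [2,3,7], [2,6,7], [2,6,8], [3,4,6], [3,5,6], [3,5,7], [4,6,7], [5,6,8]

Hence C_0 ≅ Z^9, C_1 ≅ Z^27, C_2 ≅ Z^18.

∂_1: C_1 → C_0 sends each edge [p,q] (with p < q) to q − p. For instance
  ∂[0,2] = [2] − [0].
As a 9×27 matrix over Z this has rank 8, with invariant factors (1,1,1,1,1,1,1,1).

The boundary map ∂_2: C_2 → C_1 maps a triangle to the signed sum of its edges. For instance
  ∂[0,4,8] = [4,8] − [0,8] + [0,4],
  ∂[2,6,8] = [6,8] − [2,8] + [2,6].
As a 27×18 matrix over Z this has rank 18, with invariant factors (1,1,1,1,1,1,1,1,1,1,1,1,1,1,1,1,1,2).

Now H_k = ker ∂_k / im ∂_{k+1}, so:

  H_0: rank C_0 − rank ∂_1 = 9 − 8 = 1, and the invariant factors of ∂_1 are all 1, so H_0 ≅ Z.
  H_1: rank ker ∂_1 − rank ∂_2 = (27 − 8) − 18 = 1, and ∂_2 has invariant factor 2 > 1, so H_1 ≅ Z ⊕ Z_2.
  H_2: rank ker ∂_2 − rank ∂_3 = (18 − 18) − 0 = 0, and there is no ∂_3, so H_2 ≅ 0.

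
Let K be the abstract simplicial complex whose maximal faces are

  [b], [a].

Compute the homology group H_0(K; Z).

H_0 = Z^2.

Fix the vertex order a < b and write every simplex with vertices in increasing order. Then dim K = 0 and the simplices of K are:

  0-simplices (2): a, b

giving chain groups C_0 ≅ Z^2.

Now H_k = ker ∂_k / im ∂_{k+1}, so:

  H_0: rank C_0 − rank ∂_1 = 2 − 0 = 2, and there is no ∂_1, so H_0 ≅ Z^2.

(K is a triangulation of a set of 2 points.)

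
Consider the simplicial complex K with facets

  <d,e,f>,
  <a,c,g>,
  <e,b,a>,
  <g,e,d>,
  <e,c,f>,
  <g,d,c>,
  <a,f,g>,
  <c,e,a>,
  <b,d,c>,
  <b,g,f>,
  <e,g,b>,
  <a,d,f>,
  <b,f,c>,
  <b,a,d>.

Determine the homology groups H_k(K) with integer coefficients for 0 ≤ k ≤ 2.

H_0 = Z,  H_1 = Z^2,  H_2 = Z.

We work with the vertex ordering a < b < c < d < e < f < g. The simplices of K, each written with vertices in increasing order, are:

  0-simplices (7): a, b, c, d, e, f, g
  1-simplices (21): ab, ac, ad, ae, af, ag, bc, bd, be, bf, bg, cd, ce, cf, cg, de, df, dg, ef, eg, fg
  2-simplices (14): abd, abe, ace, acg, adf, afg, bcd, bcf, beg, bfg, cdg, cef, def, deg

giving chain groups C_0 ≅ Z^7, C_1 ≅ Z^21, C_2 ≅ Z^14.

The boundary map ∂_1: C_1 → C_0 maps an edge to its endpoints' difference, ∂[p,q] = q − p. For instance
  ∂ce = e − c.
The resulting 7×21 matrix has rank 6, and its Smith normal form has invariant factors (1,1,1,1,1,1).

Boundary ∂_2: C_2 → C_1 acts by ∂[p,q,r] = [q,r] − [p,r] + [p,q]. For instance
  ∂deg = eg − dg + de,
  ∂abd = bd − ad + ab.
This gives a 21×14 integer matrix of rank 13; reducing to Smith normal form yields diagonal entries (1,1,1,1,1,1,1,1,1,1,1,1,1).

Reading off H_k = ker ∂_k / im ∂_{k+1}:

  H_0: rank C_0 − rank ∂_1 = 7 − 6 = 1, and the invariant factors of ∂_1 are all 1, so H_0 = Z.
  H_1: rank ker ∂_1 − rank ∂_2 = (21 − 6) − 13 = 2, and the invariant factors of ∂_2 are all 1, so H_1 = Z^2.
  H_2: rank ker ∂_2 − rank ∂_3 = (14 − 13) − 0 = 1, and there is no ∂_3, so H_2 = Z.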